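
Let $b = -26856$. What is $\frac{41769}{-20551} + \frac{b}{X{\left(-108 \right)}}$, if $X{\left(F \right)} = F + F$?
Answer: $\frac{7540216}{61653} \approx 122.3$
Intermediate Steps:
$X{\left(F \right)} = 2 F$
$\frac{41769}{-20551} + \frac{b}{X{\left(-108 \right)}} = \frac{41769}{-20551} - \frac{26856}{2 \left(-108\right)} = 41769 \left(- \frac{1}{20551}\right) - \frac{26856}{-216} = - \frac{41769}{20551} - - \frac{373}{3} = - \frac{41769}{20551} + \frac{373}{3} = \frac{7540216}{61653}$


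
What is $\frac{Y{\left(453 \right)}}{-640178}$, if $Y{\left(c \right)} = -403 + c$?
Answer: $- \frac{25}{320089} \approx -7.8103 \cdot 10^{-5}$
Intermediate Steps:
$\frac{Y{\left(453 \right)}}{-640178} = \frac{-403 + 453}{-640178} = 50 \left(- \frac{1}{640178}\right) = - \frac{25}{320089}$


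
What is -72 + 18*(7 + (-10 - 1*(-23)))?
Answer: 288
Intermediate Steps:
-72 + 18*(7 + (-10 - 1*(-23))) = -72 + 18*(7 + (-10 + 23)) = -72 + 18*(7 + 13) = -72 + 18*20 = -72 + 360 = 288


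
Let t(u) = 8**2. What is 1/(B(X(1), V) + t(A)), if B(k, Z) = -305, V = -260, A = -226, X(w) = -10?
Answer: -1/241 ≈ -0.0041494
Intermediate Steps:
t(u) = 64
1/(B(X(1), V) + t(A)) = 1/(-305 + 64) = 1/(-241) = -1/241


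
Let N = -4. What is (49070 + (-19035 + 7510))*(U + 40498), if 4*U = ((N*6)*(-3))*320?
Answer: 1736756610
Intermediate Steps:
U = 5760 (U = ((-4*6*(-3))*320)/4 = (-24*(-3)*320)/4 = (72*320)/4 = (¼)*23040 = 5760)
(49070 + (-19035 + 7510))*(U + 40498) = (49070 + (-19035 + 7510))*(5760 + 40498) = (49070 - 11525)*46258 = 37545*46258 = 1736756610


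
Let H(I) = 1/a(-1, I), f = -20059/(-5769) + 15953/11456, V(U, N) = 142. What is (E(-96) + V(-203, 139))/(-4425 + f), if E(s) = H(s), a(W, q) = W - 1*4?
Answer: -46857571776/1460624672195 ≈ -0.032081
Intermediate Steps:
a(W, q) = -4 + W (a(W, q) = W - 4 = -4 + W)
f = 321828761/66089664 (f = -20059*(-1/5769) + 15953*(1/11456) = 20059/5769 + 15953/11456 = 321828761/66089664 ≈ 4.8696)
H(I) = -⅕ (H(I) = 1/(-4 - 1) = 1/(-5) = -⅕)
E(s) = -⅕
(E(-96) + V(-203, 139))/(-4425 + f) = (-⅕ + 142)/(-4425 + 321828761/66089664) = 709/(5*(-292124934439/66089664)) = (709/5)*(-66089664/292124934439) = -46857571776/1460624672195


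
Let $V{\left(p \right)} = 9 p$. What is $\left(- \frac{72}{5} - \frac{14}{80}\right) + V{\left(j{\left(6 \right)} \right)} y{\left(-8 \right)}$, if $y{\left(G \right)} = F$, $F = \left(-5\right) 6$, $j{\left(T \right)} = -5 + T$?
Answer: $- \frac{11383}{40} \approx -284.58$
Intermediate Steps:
$F = -30$
$y{\left(G \right)} = -30$
$\left(- \frac{72}{5} - \frac{14}{80}\right) + V{\left(j{\left(6 \right)} \right)} y{\left(-8 \right)} = \left(- \frac{72}{5} - \frac{14}{80}\right) + 9 \left(-5 + 6\right) \left(-30\right) = \left(\left(-72\right) \frac{1}{5} - \frac{7}{40}\right) + 9 \cdot 1 \left(-30\right) = \left(- \frac{72}{5} - \frac{7}{40}\right) + 9 \left(-30\right) = - \frac{583}{40} - 270 = - \frac{11383}{40}$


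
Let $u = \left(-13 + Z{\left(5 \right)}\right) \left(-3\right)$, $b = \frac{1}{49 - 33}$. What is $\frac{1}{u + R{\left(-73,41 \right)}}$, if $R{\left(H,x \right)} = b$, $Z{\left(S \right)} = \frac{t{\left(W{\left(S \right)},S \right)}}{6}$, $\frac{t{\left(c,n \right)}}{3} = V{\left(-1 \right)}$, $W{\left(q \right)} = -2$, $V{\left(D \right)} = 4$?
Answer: $\frac{16}{529} \approx 0.030246$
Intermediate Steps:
$t{\left(c,n \right)} = 12$ ($t{\left(c,n \right)} = 3 \cdot 4 = 12$)
$Z{\left(S \right)} = 2$ ($Z{\left(S \right)} = \frac{12}{6} = 12 \cdot \frac{1}{6} = 2$)
$b = \frac{1}{16} \approx 0.0625$
$R{\left(H,x \right)} = \frac{1}{16}$
$u = 33$ ($u = \left(-13 + 2\right) \left(-3\right) = \left(-11\right) \left(-3\right) = 33$)
$\frac{1}{u + R{\left(-73,41 \right)}} = \frac{1}{33 + \frac{1}{16}} = \frac{1}{\frac{529}{16}} = \frac{16}{529}$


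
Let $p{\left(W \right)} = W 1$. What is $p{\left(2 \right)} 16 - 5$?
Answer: $27$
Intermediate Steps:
$p{\left(W \right)} = W$
$p{\left(2 \right)} 16 - 5 = 2 \cdot 16 - 5 = 32 - 5 = 27$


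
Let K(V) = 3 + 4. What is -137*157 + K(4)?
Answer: -21502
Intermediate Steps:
K(V) = 7
-137*157 + K(4) = -137*157 + 7 = -21509 + 7 = -21502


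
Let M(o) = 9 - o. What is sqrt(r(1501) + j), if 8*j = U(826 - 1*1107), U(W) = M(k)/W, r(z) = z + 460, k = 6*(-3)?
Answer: sqrt(2477465162)/1124 ≈ 44.283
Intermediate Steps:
k = -18
r(z) = 460 + z
U(W) = 27/W (U(W) = (9 - 1*(-18))/W = (9 + 18)/W = 27/W)
j = -27/2248 (j = (27/(826 - 1*1107))/8 = (27/(826 - 1107))/8 = (27/(-281))/8 = (27*(-1/281))/8 = (1/8)*(-27/281) = -27/2248 ≈ -0.012011)
sqrt(r(1501) + j) = sqrt((460 + 1501) - 27/2248) = sqrt(1961 - 27/2248) = sqrt(4408301/2248) = sqrt(2477465162)/1124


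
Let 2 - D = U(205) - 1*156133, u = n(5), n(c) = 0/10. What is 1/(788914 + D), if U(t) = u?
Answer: 1/945049 ≈ 1.0581e-6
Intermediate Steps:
n(c) = 0 (n(c) = 0*(⅒) = 0)
u = 0
U(t) = 0
D = 156135 (D = 2 - (0 - 1*156133) = 2 - (0 - 156133) = 2 - 1*(-156133) = 2 + 156133 = 156135)
1/(788914 + D) = 1/(788914 + 156135) = 1/945049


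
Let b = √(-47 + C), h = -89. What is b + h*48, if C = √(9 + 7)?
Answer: -4272 + I*√43 ≈ -4272.0 + 6.5574*I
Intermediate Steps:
C = 4 (C = √16 = 4)
b = I*√43 (b = √(-47 + 4) = √(-43) = I*√43 ≈ 6.5574*I)
b + h*48 = I*√43 - 89*48 = I*√43 - 4272 = -4272 + I*√43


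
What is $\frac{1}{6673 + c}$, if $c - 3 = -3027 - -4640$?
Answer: $\frac{1}{8289} \approx 0.00012064$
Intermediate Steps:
$c = 1616$ ($c = 3 - -1613 = 3 + \left(-3027 + 4640\right) = 3 + 1613 = 1616$)
$\frac{1}{6673 + c} = \frac{1}{6673 + 1616} = \frac{1}{8289}$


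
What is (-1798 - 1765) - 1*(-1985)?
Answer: -1578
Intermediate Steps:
(-1798 - 1765) - 1*(-1985) = -3563 + 1985 = -1578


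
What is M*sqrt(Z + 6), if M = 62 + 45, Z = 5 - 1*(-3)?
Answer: 107*sqrt(14) ≈ 400.36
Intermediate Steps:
Z = 8 (Z = 5 + 3 = 8)
M = 107
M*sqrt(Z + 6) = 107*sqrt(8 + 6) = 107*sqrt(14)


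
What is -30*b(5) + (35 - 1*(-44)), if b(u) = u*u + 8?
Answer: -911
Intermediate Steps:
b(u) = 8 + u² (b(u) = u² + 8 = 8 + u²)
-30*b(5) + (35 - 1*(-44)) = -30*(8 + 5²) + (35 - 1*(-44)) = -30*(8 + 25) + (35 + 44) = -30*33 + 79 = -990 + 79 = -911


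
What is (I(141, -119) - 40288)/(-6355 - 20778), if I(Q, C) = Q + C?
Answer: 40266/27133 ≈ 1.4840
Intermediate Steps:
I(Q, C) = C + Q
(I(141, -119) - 40288)/(-6355 - 20778) = ((-119 + 141) - 40288)/(-6355 - 20778) = (22 - 40288)/(-27133) = -40266*(-1/27133) = 40266/27133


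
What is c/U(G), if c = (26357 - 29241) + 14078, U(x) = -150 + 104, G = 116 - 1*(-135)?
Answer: -5597/23 ≈ -243.35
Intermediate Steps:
G = 251 (G = 116 + 135 = 251)
U(x) = -46
c = 11194 (c = -2884 + 14078 = 11194)
c/U(G) = 11194/(-46) = 11194*(-1/46) = -5597/23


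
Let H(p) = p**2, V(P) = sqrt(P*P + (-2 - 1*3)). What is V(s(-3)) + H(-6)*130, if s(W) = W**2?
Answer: 4680 + 2*sqrt(19) ≈ 4688.7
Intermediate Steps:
V(P) = sqrt(-5 + P**2) (V(P) = sqrt(P**2 + (-2 - 3)) = sqrt(P**2 - 5) = sqrt(-5 + P**2))
V(s(-3)) + H(-6)*130 = sqrt(-5 + ((-3)**2)**2) + (-6)**2*130 = sqrt(-5 + 9**2) + 36*130 = sqrt(-5 + 81) + 4680 = sqrt(76) + 4680 = 2*sqrt(19) + 4680 = 4680 + 2*sqrt(19)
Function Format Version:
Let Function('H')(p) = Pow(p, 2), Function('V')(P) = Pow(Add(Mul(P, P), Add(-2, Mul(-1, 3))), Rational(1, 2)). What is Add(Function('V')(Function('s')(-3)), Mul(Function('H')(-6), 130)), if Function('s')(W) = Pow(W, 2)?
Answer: Add(4680, Mul(2, Pow(19, Rational(1, 2)))) ≈ 4688.7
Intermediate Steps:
Function('V')(P) = Pow(Add(-5, Pow(P, 2)), Rational(1, 2)) (Function('V')(P) = Pow(Add(Pow(P, 2), Add(-2, -3)), Rational(1, 2)) = Pow(Add(Pow(P, 2), -5), Rational(1, 2)) = Pow(Add(-5, Pow(P, 2)), Rational(1, 2)))
Add(Function('V')(Function('s')(-3)), Mul(Function('H')(-6), 130)) = Add(Pow(Add(-5, Pow(Pow(-3, 2), 2)), Rational(1, 2)), Mul(Pow(-6, 2), 130)) = Add(Pow(Add(-5, Pow(9, 2)), Rational(1, 2)), Mul(36, 130)) = Add(Pow(Add(-5, 81), Rational(1, 2)), 4680) = Add(Pow(76, Rational(1, 2)), 4680) = Add(Mul(2, Pow(19, Rational(1, 2))), 4680) = Add(4680, Mul(2, Pow(19, Rational(1, 2))))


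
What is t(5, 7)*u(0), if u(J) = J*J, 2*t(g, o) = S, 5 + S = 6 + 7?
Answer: 0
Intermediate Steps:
S = 8 (S = -5 + (6 + 7) = -5 + 13 = 8)
t(g, o) = 4 (t(g, o) = (½)*8 = 4)
u(J) = J²
t(5, 7)*u(0) = 4*0² = 4*0 = 0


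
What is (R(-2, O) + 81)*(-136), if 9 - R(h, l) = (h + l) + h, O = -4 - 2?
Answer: -13600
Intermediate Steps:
O = -6
R(h, l) = 9 - l - 2*h (R(h, l) = 9 - ((h + l) + h) = 9 - (l + 2*h) = 9 + (-l - 2*h) = 9 - l - 2*h)
(R(-2, O) + 81)*(-136) = ((9 - 1*(-6) - 2*(-2)) + 81)*(-136) = ((9 + 6 + 4) + 81)*(-136) = (19 + 81)*(-136) = 100*(-136) = -13600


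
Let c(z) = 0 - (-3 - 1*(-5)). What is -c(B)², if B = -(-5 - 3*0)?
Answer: -4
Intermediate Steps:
B = 5 (B = -(-5 + 0) = -1*(-5) = 5)
c(z) = -2 (c(z) = 0 - (-3 + 5) = 0 - 1*2 = 0 - 2 = -2)
-c(B)² = -1*(-2)² = -1*4 = -4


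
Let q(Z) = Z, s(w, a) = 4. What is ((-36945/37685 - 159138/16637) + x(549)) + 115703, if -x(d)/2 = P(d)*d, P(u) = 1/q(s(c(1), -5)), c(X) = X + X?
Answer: 28945223022335/250786138 ≈ 1.1542e+5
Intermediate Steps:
c(X) = 2*X
P(u) = ¼ (P(u) = 1/4 = ¼)
x(d) = -d/2
((-36945/37685 - 159138/16637) + x(549)) + 115703 = ((-36945/37685 - 159138/16637) - ½*549) + 115703 = ((-36945*1/37685 - 159138*1/16637) - 549/2) + 115703 = ((-7389/7537 - 159138/16637) - 549/2) + 115703 = (-1322353899/125393069 - 549/2) + 115703 = -71485502679/250786138 + 115703 = 28945223022335/250786138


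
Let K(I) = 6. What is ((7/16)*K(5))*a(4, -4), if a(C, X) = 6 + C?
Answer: 105/4 ≈ 26.250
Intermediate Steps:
((7/16)*K(5))*a(4, -4) = ((7/16)*6)*(6 + 4) = ((7*(1/16))*6)*10 = ((7/16)*6)*10 = (21/8)*10 = 105/4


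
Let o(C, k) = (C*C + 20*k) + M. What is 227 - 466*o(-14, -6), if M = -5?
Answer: -32859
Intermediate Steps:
o(C, k) = -5 + C² + 20*k (o(C, k) = (C*C + 20*k) - 5 = (C² + 20*k) - 5 = -5 + C² + 20*k)
227 - 466*o(-14, -6) = 227 - 466*(-5 + (-14)² + 20*(-6)) = 227 - 466*(-5 + 196 - 120) = 227 - 466*71 = 227 - 33086 = -32859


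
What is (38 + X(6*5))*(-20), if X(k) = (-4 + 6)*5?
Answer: -960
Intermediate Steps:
X(k) = 10 (X(k) = 2*5 = 10)
(38 + X(6*5))*(-20) = (38 + 10)*(-20) = 48*(-20) = -960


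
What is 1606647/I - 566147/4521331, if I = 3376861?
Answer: 5352383162590/15267906321991 ≈ 0.35056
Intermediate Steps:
1606647/I - 566147/4521331 = 1606647/3376861 - 566147/4521331 = 5352383162590/15267906321991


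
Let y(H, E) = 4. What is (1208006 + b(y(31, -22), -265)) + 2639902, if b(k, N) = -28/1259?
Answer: 4844516144/1259 ≈ 3.8479e+6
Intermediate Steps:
b(k, N) = -28/1259 (b(k, N) = -28*1/1259 = -28/1259)
(1208006 + b(y(31, -22), -265)) + 2639902 = (1208006 - 28/1259) + 2639902 = 1520879526/1259 + 2639902 = 4844516144/1259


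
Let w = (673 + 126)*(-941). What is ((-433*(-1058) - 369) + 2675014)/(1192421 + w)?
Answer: 1044253/146854 ≈ 7.1108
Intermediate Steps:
w = -751859 (w = 799*(-941) = -751859)
((-433*(-1058) - 369) + 2675014)/(1192421 + w) = ((-433*(-1058) - 369) + 2675014)/(1192421 - 751859) = ((458114 - 369) + 2675014)/440562 = (457745 + 2675014)*(1/440562) = 3132759*(1/440562) = 1044253/146854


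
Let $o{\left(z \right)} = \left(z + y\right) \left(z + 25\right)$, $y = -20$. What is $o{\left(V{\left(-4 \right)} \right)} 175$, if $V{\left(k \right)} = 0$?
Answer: $-87500$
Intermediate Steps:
$o{\left(z \right)} = \left(-20 + z\right) \left(25 + z\right)$ ($o{\left(z \right)} = \left(z - 20\right) \left(z + 25\right) = \left(-20 + z\right) \left(25 + z\right)$)
$o{\left(V{\left(-4 \right)} \right)} 175 = \left(-500 + 0^{2} + 5 \cdot 0\right) 175 = \left(-500 + 0 + 0\right) 175 = \left(-500\right) 175 = -87500$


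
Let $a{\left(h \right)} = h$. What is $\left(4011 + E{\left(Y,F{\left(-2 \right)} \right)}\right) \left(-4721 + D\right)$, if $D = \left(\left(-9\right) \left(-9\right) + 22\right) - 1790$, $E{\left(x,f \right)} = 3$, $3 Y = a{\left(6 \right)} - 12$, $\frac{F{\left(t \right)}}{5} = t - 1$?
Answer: $-25721712$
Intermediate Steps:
$F{\left(t \right)} = -5 + 5 t$ ($F{\left(t \right)} = 5 \left(t - 1\right) = 5 \left(-1 + t\right) = -5 + 5 t$)
$Y = -2$ ($Y = \frac{6 - 12}{3} = \frac{1}{3} \left(-6\right) = -2$)
$D = -1687$ ($D = \left(81 + 22\right) - 1790 = 103 - 1790 = -1687$)
$\left(4011 + E{\left(Y,F{\left(-2 \right)} \right)}\right) \left(-4721 + D\right) = \left(4011 + 3\right) \left(-4721 - 1687\right) = 4014 \left(-6408\right) = -25721712$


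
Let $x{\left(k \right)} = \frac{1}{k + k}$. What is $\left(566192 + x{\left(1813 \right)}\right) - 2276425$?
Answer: $- \frac{6201304857}{3626} \approx -1.7102 \cdot 10^{6}$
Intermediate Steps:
$x{\left(k \right)} = \frac{1}{2 k}$
$\left(566192 + x{\left(1813 \right)}\right) - 2276425 = \left(566192 + \frac{1}{2 \cdot 1813}\right) - 2276425 = \left(566192 + \frac{1}{2} \cdot \frac{1}{1813}\right) - 2276425 = \left(566192 + \frac{1}{3626}\right) - 2276425 = \frac{2053012193}{3626} - 2276425 = - \frac{6201304857}{3626}$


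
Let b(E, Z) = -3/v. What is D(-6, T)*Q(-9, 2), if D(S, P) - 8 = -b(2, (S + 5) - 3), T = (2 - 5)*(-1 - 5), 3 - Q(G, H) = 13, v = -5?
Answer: -74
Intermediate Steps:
Q(G, H) = -10 (Q(G, H) = 3 - 1*13 = 3 - 13 = -10)
T = 18 (T = -3*(-6) = 18)
b(E, Z) = 3/5 (b(E, Z) = -3/(-5) = -3*(-1/5) = 3/5)
D(S, P) = 37/5 (D(S, P) = 8 - 1*3/5 = 8 - 3/5 = 37/5)
D(-6, T)*Q(-9, 2) = (37/5)*(-10) = -74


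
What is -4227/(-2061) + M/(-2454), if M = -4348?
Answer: 1074127/280983 ≈ 3.8227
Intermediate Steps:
-4227/(-2061) + M/(-2454) = -4227/(-2061) - 4348/(-2454) = -4227*(-1/2061) - 4348*(-1/2454) = 1409/687 + 2174/1227 = 1074127/280983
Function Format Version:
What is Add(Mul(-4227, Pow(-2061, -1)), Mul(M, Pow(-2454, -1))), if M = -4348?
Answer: Rational(1074127, 280983) ≈ 3.8227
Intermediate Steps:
Add(Mul(-4227, Pow(-2061, -1)), Mul(M, Pow(-2454, -1))) = Add(Mul(-4227, Pow(-2061, -1)), Mul(-4348, Pow(-2454, -1))) = Add(Mul(-4227, Rational(-1, 2061)), Mul(-4348, Rational(-1, 2454))) = Add(Rational(1409, 687), Rational(2174, 1227)) = Rational(1074127, 280983)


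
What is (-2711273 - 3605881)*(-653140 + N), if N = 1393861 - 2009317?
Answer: 8013916295784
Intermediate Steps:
N = -615456
(-2711273 - 3605881)*(-653140 + N) = (-2711273 - 3605881)*(-653140 - 615456) = -6317154*(-1268596) = 8013916295784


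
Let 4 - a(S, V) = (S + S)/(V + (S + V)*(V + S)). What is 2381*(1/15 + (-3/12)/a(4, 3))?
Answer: 2381/600 ≈ 3.9683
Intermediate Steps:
a(S, V) = 4 - 2*S/(V + (S + V)**2) (a(S, V) = 4 - (S + S)/(V + (S + V)*(V + S)) = 4 - 2*S/(V + (S + V)*(S + V)) = 4 - 2*S/(V + (S + V)**2))
2381*(1/15 + (-3/12)/a(4, 3)) = 2381*(1/15 + (-3/12)/((2*(-1*4 + 2*3 + 2*(4 + 3)**2)/(3 + (4 + 3)**2)))) = 2381*(1*(1/15) + (-3*1/12)/((2*(-4 + 6 + 2*7**2)/(3 + 7**2)))) = 2381*(1/15 - (3 + 49)/(2*(-4 + 6 + 2*49))/4) = 2381*(1/15 - 26/(-4 + 6 + 98)/4) = 2381*(1/15 - 1/(4*(2*(1/52)*100))) = 2381*(1/15 - 1/(4*50/13)) = 2381*(1/15 - 1/4*13/50) = 2381*(1/15 - 13/200) = 2381*(1/600) = 2381/600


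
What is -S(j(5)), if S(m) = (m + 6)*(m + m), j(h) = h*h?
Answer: -1550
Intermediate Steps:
j(h) = h²
S(m) = 2*m*(6 + m) (S(m) = (6 + m)*(2*m) = 2*m*(6 + m))
-S(j(5)) = -2*5²*(6 + 5²) = -2*25*(6 + 25) = -2*25*31 = -1*1550 = -1550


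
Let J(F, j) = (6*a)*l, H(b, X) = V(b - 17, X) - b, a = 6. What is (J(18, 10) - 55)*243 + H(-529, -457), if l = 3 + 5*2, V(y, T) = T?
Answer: 100431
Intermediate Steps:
H(b, X) = X - b
l = 13 (l = 3 + 10 = 13)
J(F, j) = 468 (J(F, j) = (6*6)*13 = 36*13 = 468)
(J(18, 10) - 55)*243 + H(-529, -457) = (468 - 55)*243 + (-457 - 1*(-529)) = 413*243 + (-457 + 529) = 100359 + 72 = 100431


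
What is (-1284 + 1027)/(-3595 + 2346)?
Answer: 257/1249 ≈ 0.20576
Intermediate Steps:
(-1284 + 1027)/(-3595 + 2346) = -257/(-1249) = -257*(-1/1249) = 257/1249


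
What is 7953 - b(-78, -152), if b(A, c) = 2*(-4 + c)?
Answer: 8265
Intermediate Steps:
b(A, c) = -8 + 2*c
7953 - b(-78, -152) = 7953 - (-8 + 2*(-152)) = 7953 - (-8 - 304) = 7953 - 1*(-312) = 7953 + 312 = 8265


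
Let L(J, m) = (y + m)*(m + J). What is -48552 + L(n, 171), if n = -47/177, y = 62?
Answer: -1552444/177 ≈ -8770.9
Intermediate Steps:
n = -47/177 (n = -47*1/177 = -47/177 ≈ -0.26554)
L(J, m) = (62 + m)*(J + m) (L(J, m) = (62 + m)*(m + J) = (62 + m)*(J + m))
-48552 + L(n, 171) = -48552 + (171² + 62*(-47/177) + 62*171 - 47/177*171) = -48552 + (29241 - 2914/177 + 10602 - 2679/59) = -48552 + 7041260/177 = -1552444/177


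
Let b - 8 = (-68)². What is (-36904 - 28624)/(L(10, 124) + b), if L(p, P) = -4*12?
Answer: -8191/573 ≈ -14.295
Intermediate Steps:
L(p, P) = -48
b = 4632 (b = 8 + (-68)² = 8 + 4624 = 4632)
(-36904 - 28624)/(L(10, 124) + b) = (-36904 - 28624)/(-48 + 4632) = -65528/4584 = -65528*1/4584 = -8191/573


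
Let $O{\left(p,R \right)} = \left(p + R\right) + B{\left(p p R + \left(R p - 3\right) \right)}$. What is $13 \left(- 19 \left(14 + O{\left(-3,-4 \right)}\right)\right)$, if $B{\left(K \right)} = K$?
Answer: $4940$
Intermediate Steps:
$O{\left(p,R \right)} = -3 + R + p + R p + R p^{2}$ ($O{\left(p,R \right)} = \left(p + R\right) + \left(p p R + \left(R p - 3\right)\right) = \left(R + p\right) + \left(p^{2} R + \left(-3 + R p\right)\right) = \left(R + p\right) + \left(R p^{2} + \left(-3 + R p\right)\right) = \left(R + p\right) + \left(-3 + R p + R p^{2}\right) = -3 + R + p + R p + R p^{2}$)
$13 \left(- 19 \left(14 + O{\left(-3,-4 \right)}\right)\right) = 13 \left(- 19 \left(14 - \left(-2 + 36\right)\right)\right) = 13 \left(- 19 \left(14 - 34\right)\right) = 13 \left(\left(-19\right) \left(-20\right)\right) = 13 \cdot 380 = 4940$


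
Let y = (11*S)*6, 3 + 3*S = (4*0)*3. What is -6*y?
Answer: 396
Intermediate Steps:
S = -1 (S = -1 + ((4*0)*3)/3 = -1 + (0*3)/3 = -1 + (⅓)*0 = -1 + 0 = -1)
y = -66 (y = (11*(-1))*6 = -11*6 = -66)
-6*y = -6*(-66) = 396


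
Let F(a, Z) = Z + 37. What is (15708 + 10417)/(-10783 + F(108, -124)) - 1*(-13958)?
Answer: 30339467/2174 ≈ 13956.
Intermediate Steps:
F(a, Z) = 37 + Z
(15708 + 10417)/(-10783 + F(108, -124)) - 1*(-13958) = (15708 + 10417)/(-10783 + (37 - 124)) - 1*(-13958) = 26125/(-10783 - 87) + 13958 = 26125/(-10870) + 13958 = 26125*(-1/10870) + 13958 = -5225/2174 + 13958 = 30339467/2174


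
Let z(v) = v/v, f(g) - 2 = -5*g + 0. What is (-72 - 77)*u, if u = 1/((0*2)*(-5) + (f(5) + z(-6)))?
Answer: 149/22 ≈ 6.7727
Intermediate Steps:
f(g) = 2 - 5*g (f(g) = 2 + (-5*g + 0) = 2 - 5*g)
z(v) = 1
u = -1/22 (u = 1/((0*2)*(-5) + ((2 - 5*5) + 1)) = 1/(0*(-5) + ((2 - 25) + 1)) = 1/(0 + (-23 + 1)) = 1/(0 - 22) = 1/(-22) = -1/22 ≈ -0.045455)
(-72 - 77)*u = (-72 - 77)*(-1/22) = -149*(-1/22) = 149/22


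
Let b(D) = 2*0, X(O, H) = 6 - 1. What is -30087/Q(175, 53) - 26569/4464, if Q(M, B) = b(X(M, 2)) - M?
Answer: 129658793/781200 ≈ 165.97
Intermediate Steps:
X(O, H) = 5
b(D) = 0
Q(M, B) = -M (Q(M, B) = 0 - M = -M)
-30087/Q(175, 53) - 26569/4464 = -30087/((-1*175)) - 26569/4464 = -30087/(-175) - 26569*1/4464 = -30087*(-1/175) - 26569/4464 = 30087/175 - 26569/4464 = 129658793/781200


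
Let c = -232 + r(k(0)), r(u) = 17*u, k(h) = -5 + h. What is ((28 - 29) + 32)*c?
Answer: -9827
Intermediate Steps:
c = -317 (c = -232 + 17*(-5 + 0) = -232 + 17*(-5) = -232 - 85 = -317)
((28 - 29) + 32)*c = ((28 - 29) + 32)*(-317) = (-1 + 32)*(-317) = 31*(-317) = -9827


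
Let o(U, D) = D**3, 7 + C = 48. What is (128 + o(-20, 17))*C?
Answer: 206681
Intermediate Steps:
C = 41 (C = -7 + 48 = 41)
(128 + o(-20, 17))*C = (128 + 17**3)*41 = (128 + 4913)*41 = 5041*41 = 206681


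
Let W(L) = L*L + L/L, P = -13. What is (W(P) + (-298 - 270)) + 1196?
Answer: 798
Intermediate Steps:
W(L) = 1 + L² (W(L) = L² + 1 = 1 + L²)
(W(P) + (-298 - 270)) + 1196 = ((1 + (-13)²) + (-298 - 270)) + 1196 = ((1 + 169) - 568) + 1196 = (170 - 568) + 1196 = -398 + 1196 = 798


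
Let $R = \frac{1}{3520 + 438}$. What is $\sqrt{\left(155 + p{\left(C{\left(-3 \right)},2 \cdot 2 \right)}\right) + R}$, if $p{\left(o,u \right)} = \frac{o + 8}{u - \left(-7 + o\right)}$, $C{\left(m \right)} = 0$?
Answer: $\frac{\sqrt{295190469970}}{43538} \approx 12.479$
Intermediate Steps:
$R = \frac{1}{3958} \approx 0.00025265$
$p{\left(o,u \right)} = \frac{8 + o}{7 + u - o}$
$\sqrt{\left(155 + p{\left(C{\left(-3 \right)},2 \cdot 2 \right)}\right) + R} = \sqrt{\left(155 + \frac{8 + 0}{7 + 2 \cdot 2 - 0}\right) + \frac{1}{3958}} = \sqrt{\left(155 + \frac{1}{7 + 4 + 0} \cdot 8\right) + \frac{1}{3958}} = \sqrt{\left(155 + \frac{1}{11} \cdot 8\right) + \frac{1}{3958}} = \sqrt{\left(155 + \frac{8}{11}\right) + \frac{1}{3958}} = \sqrt{\frac{1713}{11} + \frac{1}{3958}} = \sqrt{\frac{6780065}{43538}} = \frac{\sqrt{295190469970}}{43538}$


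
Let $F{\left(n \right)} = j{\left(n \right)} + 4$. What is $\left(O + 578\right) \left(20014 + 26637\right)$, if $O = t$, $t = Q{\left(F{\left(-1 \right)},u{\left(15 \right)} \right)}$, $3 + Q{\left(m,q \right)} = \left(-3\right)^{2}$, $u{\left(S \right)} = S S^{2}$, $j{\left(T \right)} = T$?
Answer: $27244184$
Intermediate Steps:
$u{\left(S \right)} = S^{3}$
$F{\left(n \right)} = 4 + n$ ($F{\left(n \right)} = n + 4 = 4 + n$)
$Q{\left(m,q \right)} = 6$ ($Q{\left(m,q \right)} = -3 + \left(-3\right)^{2} = -3 + 9 = 6$)
$t = 6$
$O = 6$
$\left(O + 578\right) \left(20014 + 26637\right) = \left(6 + 578\right) \left(20014 + 26637\right) = 584 \cdot 46651 = 27244184$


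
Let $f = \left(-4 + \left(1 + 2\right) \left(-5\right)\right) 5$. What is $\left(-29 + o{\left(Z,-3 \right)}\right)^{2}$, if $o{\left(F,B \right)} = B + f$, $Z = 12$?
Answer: $16129$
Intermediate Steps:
$f = -95$ ($f = \left(-4 + 3 \left(-5\right)\right) 5 = \left(-4 - 15\right) 5 = \left(-19\right) 5 = -95$)
$o{\left(F,B \right)} = -95 + B$ ($o{\left(F,B \right)} = B - 95 = -95 + B$)
$\left(-29 + o{\left(Z,-3 \right)}\right)^{2} = \left(-29 - 98\right)^{2} = \left(-127\right)^{2} = 16129$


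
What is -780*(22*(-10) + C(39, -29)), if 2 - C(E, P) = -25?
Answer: 150540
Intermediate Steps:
C(E, P) = 27 (C(E, P) = 2 - 1*(-25) = 2 + 25 = 27)
-780*(22*(-10) + C(39, -29)) = -780*(22*(-10) + 27) = -780*(-220 + 27) = -780*(-193) = 150540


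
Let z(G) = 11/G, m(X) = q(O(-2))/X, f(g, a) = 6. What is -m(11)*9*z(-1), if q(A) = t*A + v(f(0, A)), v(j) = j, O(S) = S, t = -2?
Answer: 90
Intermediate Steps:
q(A) = 6 - 2*A (q(A) = -2*A + 6 = 6 - 2*A)
m(X) = 10/X (m(X) = (6 - 2*(-2))/X = (6 + 4)/X = 10/X)
-m(11)*9*z(-1) = -(10/11)*9*11/(-1) = -(10*(1/11))*9*11*(-1) = -(10/11)*9*(-11) = -90*(-11)/11 = -1*(-90) = 90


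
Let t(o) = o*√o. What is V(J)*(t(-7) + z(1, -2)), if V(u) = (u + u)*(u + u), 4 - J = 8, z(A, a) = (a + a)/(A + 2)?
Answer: -256/3 - 448*I*√7 ≈ -85.333 - 1185.3*I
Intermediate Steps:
z(A, a) = 2*a/(2 + A) (z(A, a) = (2*a)/(2 + A) = 2*a/(2 + A))
J = -4 (J = 4 - 1*8 = 4 - 8 = -4)
t(o) = o^(3/2)
V(u) = 4*u² (V(u) = (2*u)*(2*u) = 4*u²)
V(J)*(t(-7) + z(1, -2)) = (4*(-4)²)*((-7)^(3/2) + 2*(-2)/(2 + 1)) = (4*16)*(-7*I*√7 + 2*(-2)/3) = 64*(-7*I*√7 + 2*(-2)*(⅓)) = 64*(-7*I*√7 - 4/3) = 64*(-4/3 - 7*I*√7) = -256/3 - 448*I*√7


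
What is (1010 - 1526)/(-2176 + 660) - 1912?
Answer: -724519/379 ≈ -1911.7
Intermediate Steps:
(1010 - 1526)/(-2176 + 660) - 1912 = -516/(-1516) - 1912 = -516*(-1/1516) - 1912 = 129/379 - 1912 = -724519/379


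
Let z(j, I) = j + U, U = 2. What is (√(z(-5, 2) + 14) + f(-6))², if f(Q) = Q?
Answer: (6 - √11)² ≈ 7.2005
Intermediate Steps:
z(j, I) = 2 + j (z(j, I) = j + 2 = 2 + j)
(√(z(-5, 2) + 14) + f(-6))² = (√((2 - 5) + 14) - 6)² = (√(-3 + 14) - 6)² = (√11 - 6)² = (-6 + √11)²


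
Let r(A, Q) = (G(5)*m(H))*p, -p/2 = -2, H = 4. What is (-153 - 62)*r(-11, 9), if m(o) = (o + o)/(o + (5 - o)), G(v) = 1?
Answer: -1376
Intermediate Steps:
p = 4 (p = -2*(-2) = 4)
m(o) = 2*o/5 (m(o) = (2*o)/5 = (2*o)*(⅕) = 2*o/5)
r(A, Q) = 32/5 (r(A, Q) = (1*((⅖)*4))*4 = (1*(8/5))*4 = (8/5)*4 = 32/5)
(-153 - 62)*r(-11, 9) = (-153 - 62)*(32/5) = -215*32/5 = -1376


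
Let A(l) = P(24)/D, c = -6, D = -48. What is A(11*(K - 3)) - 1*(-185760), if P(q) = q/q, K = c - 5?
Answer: 8916479/48 ≈ 1.8576e+5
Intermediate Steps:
K = -11 (K = -6 - 5 = -11)
P(q) = 1
A(l) = -1/48 (A(l) = 1/(-48) = 1*(-1/48) = -1/48)
A(11*(K - 3)) - 1*(-185760) = -1/48 - 1*(-185760) = -1/48 + 185760 = 8916479/48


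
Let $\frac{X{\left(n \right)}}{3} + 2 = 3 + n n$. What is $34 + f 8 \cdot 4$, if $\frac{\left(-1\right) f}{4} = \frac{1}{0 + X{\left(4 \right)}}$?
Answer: $\frac{1606}{51} \approx 31.49$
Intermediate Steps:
$X{\left(n \right)} = 3 + 3 n^{2}$ ($X{\left(n \right)} = -6 + 3 \left(3 + n n\right) = -6 + 3 \left(3 + n^{2}\right) = -6 + \left(9 + 3 n^{2}\right) = 3 + 3 n^{2}$)
$f = - \frac{4}{51}$ ($f = - \frac{4}{0 + \left(3 + 3 \cdot 4^{2}\right)} = - \frac{4}{0 + \left(3 + 3 \cdot 16\right)} = - \frac{4}{0 + \left(3 + 48\right)} = - \frac{4}{0 + 51} = - \frac{4}{51} \approx -0.078431$)
$34 + f 8 \cdot 4 = 34 - \frac{4 \cdot 8 \cdot 4}{51} = 34 - \frac{128}{51} = \frac{1606}{51}$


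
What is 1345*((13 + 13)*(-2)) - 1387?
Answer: -71327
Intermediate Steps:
1345*((13 + 13)*(-2)) - 1387 = 1345*(26*(-2)) - 1387 = 1345*(-52) - 1387 = -69940 - 1387 = -71327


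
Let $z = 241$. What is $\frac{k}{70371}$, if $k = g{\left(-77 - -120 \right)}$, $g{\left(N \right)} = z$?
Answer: $\frac{241}{70371} \approx 0.0034247$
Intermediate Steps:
$g{\left(N \right)} = 241$
$k = 241$
$\frac{k}{70371} = \frac{241}{70371}$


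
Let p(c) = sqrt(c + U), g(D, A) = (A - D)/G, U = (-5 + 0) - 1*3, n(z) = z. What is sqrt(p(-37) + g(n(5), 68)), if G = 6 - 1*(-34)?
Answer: sqrt(630 + 1200*I*sqrt(5))/20 ≈ 2.0574 + 1.6303*I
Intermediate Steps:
U = -8 (U = -5 - 3 = -8)
G = 40 (G = 6 + 34 = 40)
g(D, A) = -D/40 + A/40 (g(D, A) = (A - D)/40 = (A - D)*(1/40) = -D/40 + A/40)
p(c) = sqrt(-8 + c) (p(c) = sqrt(c - 8) = sqrt(-8 + c))
sqrt(p(-37) + g(n(5), 68)) = sqrt(sqrt(-8 - 37) + (-1/40*5 + (1/40)*68)) = sqrt(sqrt(-45) + (-1/8 + 17/10)) = sqrt(3*I*sqrt(5) + 63/40) = sqrt(63/40 + 3*I*sqrt(5))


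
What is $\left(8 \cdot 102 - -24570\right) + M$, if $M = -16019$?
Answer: $9367$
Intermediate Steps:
$\left(8 \cdot 102 - -24570\right) + M = \left(8 \cdot 102 - -24570\right) - 16019 = \left(816 + 24570\right) - 16019 = 25386 - 16019 = 9367$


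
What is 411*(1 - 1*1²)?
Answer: 0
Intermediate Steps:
411*(1 - 1*1²) = 411*(1 - 1*1) = 411*(1 - 1) = 411*0 = 0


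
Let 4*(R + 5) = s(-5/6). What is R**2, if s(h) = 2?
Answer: 81/4 ≈ 20.250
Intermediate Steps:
R = -9/2 (R = -5 + (1/4)*2 = -5 + 1/2 = -9/2 ≈ -4.5000)
R**2 = (-9/2)**2 = 81/4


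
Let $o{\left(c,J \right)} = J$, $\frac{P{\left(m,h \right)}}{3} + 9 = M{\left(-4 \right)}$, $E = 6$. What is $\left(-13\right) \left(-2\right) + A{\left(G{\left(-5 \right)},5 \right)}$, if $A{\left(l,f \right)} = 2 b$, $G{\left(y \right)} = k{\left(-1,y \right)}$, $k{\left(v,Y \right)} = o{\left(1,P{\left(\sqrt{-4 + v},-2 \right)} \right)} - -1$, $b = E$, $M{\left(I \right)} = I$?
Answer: $38$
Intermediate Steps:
$P{\left(m,h \right)} = -39$ ($P{\left(m,h \right)} = -27 + 3 \left(-4\right) = -27 - 12 = -39$)
$b = 6$
$k{\left(v,Y \right)} = -38$ ($k{\left(v,Y \right)} = -39 - -1 = -39 + 1 = -38$)
$G{\left(y \right)} = -38$
$A{\left(l,f \right)} = 12$ ($A{\left(l,f \right)} = 2 \cdot 6 = 12$)
$\left(-13\right) \left(-2\right) + A{\left(G{\left(-5 \right)},5 \right)} = \left(-13\right) \left(-2\right) + 12 = 26 + 12 = 38$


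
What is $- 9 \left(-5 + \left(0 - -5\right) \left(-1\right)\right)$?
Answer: $90$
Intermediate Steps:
$- 9 \left(-5 + \left(0 - -5\right) \left(-1\right)\right) = - 9 \left(-5 + \left(0 + 5\right) \left(-1\right)\right) = - 9 \left(-5 + 5 \left(-1\right)\right) = - 9 \left(-5 - 5\right) = \left(-9\right) \left(-10\right) = 90$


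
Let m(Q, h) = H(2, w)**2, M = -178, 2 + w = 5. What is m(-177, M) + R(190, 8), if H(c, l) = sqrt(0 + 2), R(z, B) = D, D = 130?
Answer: 132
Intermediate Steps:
w = 3 (w = -2 + 5 = 3)
R(z, B) = 130
H(c, l) = sqrt(2)
m(Q, h) = 2 (m(Q, h) = (sqrt(2))**2 = 2)
m(-177, M) + R(190, 8) = 2 + 130 = 132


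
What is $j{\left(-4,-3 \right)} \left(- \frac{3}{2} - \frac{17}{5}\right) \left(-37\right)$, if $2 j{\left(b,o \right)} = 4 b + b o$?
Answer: $- \frac{1813}{5} \approx -362.6$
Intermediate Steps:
$j{\left(b,o \right)} = 2 b + \frac{b o}{2}$ ($j{\left(b,o \right)} = \frac{4 b + b o}{2} = 2 b + \frac{b o}{2}$)
$j{\left(-4,-3 \right)} \left(- \frac{3}{2} - \frac{17}{5}\right) \left(-37\right) = \frac{1}{2} \left(-4\right) \left(4 - 3\right) \left(- \frac{3}{2} - \frac{17}{5}\right) \left(-37\right) = \frac{1}{2} \left(-4\right) 1 \left(\left(-3\right) \frac{1}{2} - \frac{17}{5}\right) \left(-37\right) = - 2 \left(- \frac{3}{2} - \frac{17}{5}\right) \left(-37\right) = \left(-2\right) \left(- \frac{49}{10}\right) \left(-37\right) = \frac{49}{5} \left(-37\right) = - \frac{1813}{5}$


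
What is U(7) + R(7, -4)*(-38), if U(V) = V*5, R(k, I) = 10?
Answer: -345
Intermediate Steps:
U(V) = 5*V
U(7) + R(7, -4)*(-38) = 5*7 + 10*(-38) = 35 - 380 = -345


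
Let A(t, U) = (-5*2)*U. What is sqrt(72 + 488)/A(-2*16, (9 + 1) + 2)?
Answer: -sqrt(35)/30 ≈ -0.19720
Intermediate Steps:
A(t, U) = -10*U
sqrt(72 + 488)/A(-2*16, (9 + 1) + 2) = sqrt(72 + 488)/((-10*((9 + 1) + 2))) = sqrt(560)/((-10*(10 + 2))) = (4*sqrt(35))/((-10*12)) = (4*sqrt(35))/(-120) = (4*sqrt(35))*(-1/120) = -sqrt(35)/30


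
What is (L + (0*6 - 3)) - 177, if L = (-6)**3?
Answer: -396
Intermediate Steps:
L = -216
(L + (0*6 - 3)) - 177 = (-216 + (0*6 - 3)) - 177 = (-216 + (0 - 3)) - 177 = (-216 - 3) - 177 = -219 - 177 = -396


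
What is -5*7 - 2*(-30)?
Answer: 25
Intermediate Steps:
-5*7 - 2*(-30) = -35 + 60 = 25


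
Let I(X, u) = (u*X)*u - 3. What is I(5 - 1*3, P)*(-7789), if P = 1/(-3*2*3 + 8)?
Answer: 1160561/50 ≈ 23211.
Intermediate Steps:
P = -1/10 (P = 1/(-6*3 + 8) = 1/(-18 + 8) = 1/(-10) = -1/10 ≈ -0.10000)
I(X, u) = -3 + X*u**2 (I(X, u) = (X*u)*u - 3 = X*u**2 - 3 = -3 + X*u**2)
I(5 - 1*3, P)*(-7789) = (-3 + (5 - 1*3)*(-1/10)**2)*(-7789) = (-3 + (5 - 3)*(1/100))*(-7789) = (-3 + 2*(1/100))*(-7789) = (-3 + 1/50)*(-7789) = -149/50*(-7789) = 1160561/50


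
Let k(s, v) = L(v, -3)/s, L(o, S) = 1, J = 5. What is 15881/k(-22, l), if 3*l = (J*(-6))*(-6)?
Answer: -349382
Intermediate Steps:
l = 60 (l = ((5*(-6))*(-6))/3 = (-30*(-6))/3 = (⅓)*180 = 60)
k(s, v) = 1/s
15881/k(-22, l) = 15881/(1/(-22)) = 15881/(-1/22) = 15881*(-22) = -349382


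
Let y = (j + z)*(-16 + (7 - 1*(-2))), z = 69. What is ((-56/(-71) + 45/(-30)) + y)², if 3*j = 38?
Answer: 59454531889/181476 ≈ 3.2762e+5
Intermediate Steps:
j = 38/3 (j = (⅓)*38 = 38/3 ≈ 12.667)
y = -1715/3 (y = (38/3 + 69)*(-16 + (7 - 1*(-2))) = 245*(-16 + (7 + 2))/3 = 245*(-16 + 9)/3 = (245/3)*(-7) = -1715/3 ≈ -571.67)
((-56/(-71) + 45/(-30)) + y)² = ((-56/(-71) + 45/(-30)) - 1715/3)² = ((-56*(-1/71) + 45*(-1/30)) - 1715/3)² = ((56/71 - 3/2) - 1715/3)² = (-101/142 - 1715/3)² = (-243833/426)² = 59454531889/181476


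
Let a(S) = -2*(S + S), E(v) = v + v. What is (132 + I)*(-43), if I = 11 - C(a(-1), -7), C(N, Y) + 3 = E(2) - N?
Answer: -6278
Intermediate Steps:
E(v) = 2*v
a(S) = -4*S
C(N, Y) = 1 - N (C(N, Y) = -3 + (2*2 - N) = -3 + (4 - N) = 1 - N)
I = 14 (I = 11 - (1 - (-4)*(-1)) = 11 - (1 - 1*4) = 11 - (1 - 4) = 11 - 1*(-3) = 11 + 3 = 14)
(132 + I)*(-43) = (132 + 14)*(-43) = 146*(-43) = -6278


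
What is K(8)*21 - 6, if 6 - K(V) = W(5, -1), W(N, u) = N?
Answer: 15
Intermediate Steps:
K(V) = 1 (K(V) = 6 - 1*5 = 6 - 5 = 1)
K(8)*21 - 6 = 1*21 - 6 = 21 - 6 = 15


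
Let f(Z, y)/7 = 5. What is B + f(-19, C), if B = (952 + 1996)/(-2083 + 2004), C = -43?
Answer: -183/79 ≈ -2.3165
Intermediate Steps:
f(Z, y) = 35 (f(Z, y) = 7*5 = 35)
B = -2948/79 (B = 2948/(-79) = 2948*(-1/79) = -2948/79 ≈ -37.316)
B + f(-19, C) = -2948/79 + 35 = -183/79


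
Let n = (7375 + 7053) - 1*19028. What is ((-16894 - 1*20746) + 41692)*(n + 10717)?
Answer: 24786084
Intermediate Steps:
n = -4600 (n = 14428 - 19028 = -4600)
((-16894 - 1*20746) + 41692)*(n + 10717) = ((-16894 - 1*20746) + 41692)*(-4600 + 10717) = ((-16894 - 20746) + 41692)*6117 = (-37640 + 41692)*6117 = 4052*6117 = 24786084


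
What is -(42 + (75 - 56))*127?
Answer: -7747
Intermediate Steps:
-(42 + (75 - 56))*127 = -(42 + 19)*127 = -61*127 = -1*7747 = -7747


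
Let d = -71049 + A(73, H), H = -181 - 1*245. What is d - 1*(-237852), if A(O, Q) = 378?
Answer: 167181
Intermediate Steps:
H = -426 (H = -181 - 245 = -426)
d = -70671 (d = -71049 + 378 = -70671)
d - 1*(-237852) = -70671 - 1*(-237852) = -70671 + 237852 = 167181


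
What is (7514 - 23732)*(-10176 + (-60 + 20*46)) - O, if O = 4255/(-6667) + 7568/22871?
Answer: 23037873319252065/152480957 ≈ 1.5109e+8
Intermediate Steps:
O = -46860249/152480957 (O = 4255*(-1/6667) + 7568*(1/22871) = -4255/6667 + 7568/22871 = -46860249/152480957 ≈ -0.30732)
(7514 - 23732)*(-10176 + (-60 + 20*46)) - O = (7514 - 23732)*(-10176 + (-60 + 20*46)) - 1*(-46860249/152480957) = -16218*(-10176 + (-60 + 920)) + 46860249/152480957 = -16218*(-10176 + 860) + 46860249/152480957 = -16218*(-9316) + 46860249/152480957 = 151086888 + 46860249/152480957 = 23037873319252065/152480957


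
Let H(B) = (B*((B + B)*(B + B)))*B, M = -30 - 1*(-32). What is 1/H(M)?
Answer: 1/64 ≈ 0.015625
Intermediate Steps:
M = 2 (M = -30 + 32 = 2)
H(B) = 4*B⁴ (H(B) = (B*((2*B)*(2*B)))*B = (B*(4*B²))*B = (4*B³)*B = 4*B⁴)
1/H(M) = 1/(4*2⁴) = 1/(4*16) = 1/64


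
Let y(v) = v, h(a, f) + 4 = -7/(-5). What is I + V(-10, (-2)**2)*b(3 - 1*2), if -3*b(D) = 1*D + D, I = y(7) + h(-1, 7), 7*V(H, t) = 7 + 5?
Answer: 114/35 ≈ 3.2571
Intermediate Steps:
h(a, f) = -13/5 (h(a, f) = -4 - 7/(-5) = -4 - 7*(-1/5) = -4 + 7/5 = -13/5)
V(H, t) = 12/7 (V(H, t) = (7 + 5)/7 = (1/7)*12 = 12/7)
I = 22/5 (I = 7 - 13/5 = 22/5 ≈ 4.4000)
b(D) = -2*D/3 (b(D) = -(1*D + D)/3 = -(D + D)/3 = -2*D/3)
I + V(-10, (-2)**2)*b(3 - 1*2) = 22/5 + 12*(-2*(3 - 1*2)/3)/7 = 22/5 + 12*(-2*(3 - 2)/3)/7 = 22/5 + 12*(-2/3*1)/7 = 22/5 + (12/7)*(-2/3) = 22/5 - 8/7 = 114/35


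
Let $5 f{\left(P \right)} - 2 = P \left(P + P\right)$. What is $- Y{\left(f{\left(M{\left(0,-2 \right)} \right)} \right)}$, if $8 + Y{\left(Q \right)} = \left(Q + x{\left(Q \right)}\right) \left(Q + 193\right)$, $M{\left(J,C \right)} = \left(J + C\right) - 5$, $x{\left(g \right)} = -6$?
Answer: $-2974$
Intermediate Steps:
$M{\left(J,C \right)} = -5 + C + J$ ($M{\left(J,C \right)} = \left(C + J\right) - 5 = -5 + C + J$)
$f{\left(P \right)} = \frac{2}{5} + \frac{2 P^{2}}{5}$ ($f{\left(P \right)} = \frac{2}{5} + \frac{P \left(P + P\right)}{5} = \frac{2}{5} + \frac{P 2 P}{5} = \frac{2}{5} + \frac{2 P^{2}}{5}$)
$Y{\left(Q \right)} = -8 + \left(-6 + Q\right) \left(193 + Q\right)$ ($Y{\left(Q \right)} = -8 + \left(Q - 6\right) \left(Q + 193\right) = -8 + \left(-6 + Q\right) \left(193 + Q\right)$)
$- Y{\left(f{\left(M{\left(0,-2 \right)} \right)} \right)} = - (-1166 + \left(\frac{2}{5} + \frac{2 \left(-5 - 2 + 0\right)^{2}}{5}\right)^{2} + 187 \left(\frac{2}{5} + \frac{2 \left(-5 - 2 + 0\right)^{2}}{5}\right)) = - (-1166 + \left(\frac{2}{5} + \frac{2 \left(-7\right)^{2}}{5}\right)^{2} + 187 \left(\frac{2}{5} + \frac{2 \left(-7\right)^{2}}{5}\right)) = - (-1166 + \left(\frac{2}{5} + \frac{2}{5} \cdot 49\right)^{2} + 187 \left(\frac{2}{5} + \frac{2}{5} \cdot 49\right)) = - (-1166 + \left(\frac{2}{5} + \frac{98}{5}\right)^{2} + 187 \left(\frac{2}{5} + \frac{98}{5}\right)) = - (-1166 + 20^{2} + 187 \cdot 20) = - (-1166 + 400 + 3740) = \left(-1\right) 2974 = -2974$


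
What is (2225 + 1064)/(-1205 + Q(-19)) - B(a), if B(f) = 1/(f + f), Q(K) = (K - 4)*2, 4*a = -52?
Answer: -84263/32526 ≈ -2.5906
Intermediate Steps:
a = -13 (a = (¼)*(-52) = -13)
Q(K) = -8 + 2*K (Q(K) = (-4 + K)*2 = -8 + 2*K)
B(f) = 1/(2*f)
(2225 + 1064)/(-1205 + Q(-19)) - B(a) = (2225 + 1064)/(-1205 + (-8 + 2*(-19))) - 1/(2*(-13)) = 3289/(-1205 + (-8 - 38)) - (-1)/(2*13) = 3289/(-1205 - 46) - 1*(-1/26) = 3289/(-1251) + 1/26 = 3289*(-1/1251) + 1/26 = -3289/1251 + 1/26 = -84263/32526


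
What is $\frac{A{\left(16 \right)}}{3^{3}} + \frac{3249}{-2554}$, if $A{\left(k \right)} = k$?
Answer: $- \frac{46859}{68958} \approx -0.67953$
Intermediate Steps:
$\frac{A{\left(16 \right)}}{3^{3}} + \frac{3249}{-2554} = \frac{16}{3^{3}} + \frac{3249}{-2554} = \frac{16}{27} + 3249 \left(- \frac{1}{2554}\right) = 16 \cdot \frac{1}{27} - \frac{3249}{2554} = \frac{16}{27} - \frac{3249}{2554} = - \frac{46859}{68958}$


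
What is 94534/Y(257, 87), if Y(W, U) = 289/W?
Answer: 24295238/289 ≈ 84067.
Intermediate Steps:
94534/Y(257, 87) = 94534/((289/257)) = 94534/((289*(1/257))) = 94534/(289/257) = 94534*(257/289) = 24295238/289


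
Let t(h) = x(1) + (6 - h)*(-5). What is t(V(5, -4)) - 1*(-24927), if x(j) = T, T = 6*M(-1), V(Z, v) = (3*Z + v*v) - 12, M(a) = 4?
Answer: 25016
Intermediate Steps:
V(Z, v) = -12 + v² + 3*Z (V(Z, v) = (3*Z + v²) - 12 = (v² + 3*Z) - 12 = -12 + v² + 3*Z)
T = 24 (T = 6*4 = 24)
x(j) = 24
t(h) = -6 + 5*h (t(h) = 24 + (6 - h)*(-5) = 24 + (-30 + 5*h) = -6 + 5*h)
t(V(5, -4)) - 1*(-24927) = (-6 + 5*(-12 + (-4)² + 3*5)) - 1*(-24927) = (-6 + 5*(-12 + 16 + 15)) + 24927 = (-6 + 5*19) + 24927 = (-6 + 95) + 24927 = 89 + 24927 = 25016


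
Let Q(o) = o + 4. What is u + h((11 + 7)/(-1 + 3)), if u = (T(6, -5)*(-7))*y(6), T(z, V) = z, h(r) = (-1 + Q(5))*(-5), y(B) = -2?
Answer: 44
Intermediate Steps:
Q(o) = 4 + o
h(r) = -40 (h(r) = (-1 + (4 + 5))*(-5) = (-1 + 9)*(-5) = 8*(-5) = -40)
u = 84 (u = (6*(-7))*(-2) = -42*(-2) = 84)
u + h((11 + 7)/(-1 + 3)) = 84 - 40 = 44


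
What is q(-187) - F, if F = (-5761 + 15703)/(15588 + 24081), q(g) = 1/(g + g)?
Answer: -1252659/4945402 ≈ -0.25330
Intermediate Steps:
q(g) = 1/(2*g)
F = 3314/13223 (F = 9942/39669 = 9942*(1/39669) = 3314/13223 ≈ 0.25062)
q(-187) - F = (1/2)/(-187) - 1*3314/13223 = (1/2)*(-1/187) - 3314/13223 = -1/374 - 3314/13223 = -1252659/4945402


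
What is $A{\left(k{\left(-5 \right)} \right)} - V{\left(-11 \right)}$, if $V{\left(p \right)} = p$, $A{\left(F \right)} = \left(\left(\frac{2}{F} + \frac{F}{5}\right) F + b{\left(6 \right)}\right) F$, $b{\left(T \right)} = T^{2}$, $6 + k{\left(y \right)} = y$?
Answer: $- \frac{3366}{5} \approx -673.2$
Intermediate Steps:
$k{\left(y \right)} = -6 + y$
$A{\left(F \right)} = F \left(36 + F \left(\frac{2}{F} + \frac{F}{5}\right)\right)$ ($A{\left(F \right)} = \left(\left(\frac{2}{F} + \frac{F}{5}\right) F + 6^{2}\right) F = \left(\left(\frac{2}{F} + F \frac{1}{5}\right) F + 36\right) F = \left(\left(\frac{2}{F} + \frac{F}{5}\right) F + 36\right) F = \left(F \left(\frac{2}{F} + \frac{F}{5}\right) + 36\right) F = \left(36 + F \left(\frac{2}{F} + \frac{F}{5}\right)\right) F = F \left(36 + F \left(\frac{2}{F} + \frac{F}{5}\right)\right)$)
$A{\left(k{\left(-5 \right)} \right)} - V{\left(-11 \right)} = \frac{\left(-6 - 5\right) \left(190 + \left(-6 - 5\right)^{2}\right)}{5} - -11 = \frac{1}{5} \left(-11\right) \left(190 + \left(-11\right)^{2}\right) + 11 = \frac{1}{5} \left(-11\right) \left(190 + 121\right) + 11 = \frac{1}{5} \left(-11\right) 311 + 11 = - \frac{3421}{5} + 11 = - \frac{3366}{5}$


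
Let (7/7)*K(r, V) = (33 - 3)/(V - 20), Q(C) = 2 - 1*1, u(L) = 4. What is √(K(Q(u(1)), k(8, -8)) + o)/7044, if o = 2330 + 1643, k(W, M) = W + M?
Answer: 13*√94/14088 ≈ 0.0089466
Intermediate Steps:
Q(C) = 1 (Q(C) = 2 - 1 = 1)
k(W, M) = M + W
o = 3973
K(r, V) = 30/(-20 + V) (K(r, V) = (33 - 3)/(V - 20) = 30/(-20 + V))
√(K(Q(u(1)), k(8, -8)) + o)/7044 = √(30/(-20 + (-8 + 8)) + 3973)/7044 = √(30/(-20 + 0) + 3973)*(1/7044) = √(30/(-20) + 3973)*(1/7044) = √(30*(-1/20) + 3973)*(1/7044) = √(-3/2 + 3973)*(1/7044) = √(7943/2)*(1/7044) = (13*√94/2)*(1/7044) = 13*√94/14088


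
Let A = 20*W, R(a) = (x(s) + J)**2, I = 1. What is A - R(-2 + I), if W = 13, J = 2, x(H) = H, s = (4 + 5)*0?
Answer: 256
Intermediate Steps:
s = 0 (s = 9*0 = 0)
R(a) = 4 (R(a) = (0 + 2)**2 = 2**2 = 4)
A = 260 (A = 20*13 = 260)
A - R(-2 + I) = 260 - 1*4 = 260 - 4 = 256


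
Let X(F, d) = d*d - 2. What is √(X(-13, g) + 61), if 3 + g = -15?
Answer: √383 ≈ 19.570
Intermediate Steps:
g = -18 (g = -3 - 15 = -18)
X(F, d) = -2 + d² (X(F, d) = d² - 2 = -2 + d²)
√(X(-13, g) + 61) = √((-2 + (-18)²) + 61) = √((-2 + 324) + 61) = √(322 + 61) = √383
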